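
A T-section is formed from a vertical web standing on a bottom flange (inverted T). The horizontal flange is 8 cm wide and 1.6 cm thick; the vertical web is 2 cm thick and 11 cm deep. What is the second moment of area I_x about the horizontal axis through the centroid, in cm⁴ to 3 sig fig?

Decompose the section into non-overlapping parts with the origin at the bottom-left of its bounding rectangle.
Flange: 8 × 1.6, A = 12.8 cm², y = 0.8 cm, Ī = 2.7307 cm⁴.
Web: 2 × 11, A = 22 cm², y = 7.1 cm, Ī = 221.83 cm⁴.
Centroid: ȳ = ΣA·y / ΣA = 4.7828 cm.
Transfer each piece to the horizontal axis through the centroid using Ī + A·d² with d = y − 4.7828:
  flange: d = -3.9828 cm → contributes +205.77 cm⁴
  web: d = 2.3172 cm → contributes +339.96 cm⁴
Total I = 545.73 cm⁴.

I_x ≈ 546 cm⁴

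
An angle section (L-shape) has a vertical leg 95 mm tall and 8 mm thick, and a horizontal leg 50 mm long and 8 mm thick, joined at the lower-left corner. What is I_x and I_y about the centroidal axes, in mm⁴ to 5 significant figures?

I_x ≈ 1.0143 × 10⁶ mm⁴, I_y ≈ 1.9907 × 10⁵ mm⁴

Decompose the section into non-overlapping parts with the origin at the bottom-left of its bounding rectangle.
Vertical leg: 8 × 95, A = 760 mm², y = 47.5 mm, Ī = 571583.3 mm⁴.
Horizontal leg (remainder): 42 × 8, A = 336 mm², y = 4 mm, Ī = 1 792 mm⁴.
Centroid: ȳ = ΣA·y / ΣA = 34.16423 mm.
Transfer each piece to the centroidal x-axis using Ī + A·d² with d = y − 34.16423:
  vertical leg: d = 13.33577 mm → contributes +706743.8 mm⁴
  horizontal leg (remainder): d = -30.16423 mm → contributes +307 512 mm⁴
Total I = 1 014 256 mm⁴.
For the y-axis: x̄ = 11.66423 mm.
Repeating about the centroidal y-axis gives I_y = 199065.8 mm⁴.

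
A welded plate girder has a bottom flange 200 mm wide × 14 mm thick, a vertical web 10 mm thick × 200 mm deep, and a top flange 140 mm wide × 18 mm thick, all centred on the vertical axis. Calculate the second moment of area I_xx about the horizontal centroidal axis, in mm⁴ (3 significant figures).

Split into non-overlapping primitives; take the origin at the lower-left of the bounding box.
Bottom plate: 200 × 14, A = 2 800 mm², y = 7 mm, Ī = 45 733 mm⁴.
Web plate: 10 × 200, A = 2 000 mm², y = 114 mm, Ī = 6 666 667 mm⁴.
Top plate: 140 × 18, A = 2 520 mm², y = 223 mm, Ī = 68 040 mm⁴.
Centroid: ȳ = ΣA·y / ΣA = 110.6 mm.
Transfer each piece to the horizontal centroidal axis using Ī + A·d² with d = y − 110.6:
  bottom plate: d = -103.6 mm → contributes +30 095 485 mm⁴
  web plate: d = 3.4044 mm → contributes +6 689 846 mm⁴
  top plate: d = 112.4 mm → contributes +31 907 592 mm⁴
Total I = 68 692 923 mm⁴.

I_xx ≈ 6.87 × 10⁷ mm⁴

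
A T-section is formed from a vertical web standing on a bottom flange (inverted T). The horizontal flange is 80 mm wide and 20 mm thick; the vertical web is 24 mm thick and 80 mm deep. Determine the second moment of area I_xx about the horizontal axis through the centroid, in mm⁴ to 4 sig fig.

I_xx ≈ 3.259 × 10⁶ mm⁴

Decompose the section into non-overlapping parts with the origin at the bottom-left of its bounding rectangle.
Flange: 80 × 20, A = 1 600 mm², y = 10 mm, Ī = 53333.3 mm⁴.
Web: 24 × 80, A = 1 920 mm², y = 60 mm, Ī = 1 024 000 mm⁴.
Centroid: ȳ = ΣA·y / ΣA = 37.2727 mm.
Transfer each piece to the horizontal axis through the centroid using Ī + A·d² with d = y − 37.2727:
  flange: d = -27.2727 mm → contributes +1 243 416 mm⁴
  web: d = 22.7273 mm → contributes +2 015 736 mm⁴
Total I = 3 259 152 mm⁴.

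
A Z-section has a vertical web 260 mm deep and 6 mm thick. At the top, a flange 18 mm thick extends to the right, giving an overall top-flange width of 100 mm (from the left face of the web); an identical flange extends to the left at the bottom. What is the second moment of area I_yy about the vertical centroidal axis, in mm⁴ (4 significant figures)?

I_yy ≈ 1.096 × 10⁷ mm⁴

Decompose the section into non-overlapping parts with the origin at the bottom-left of its bounding rectangle.
Web: 6 × 260, A = 1 560 mm², x = 97 mm, Ī = 4 680 mm⁴.
Top flange (beyond web): 94 × 18, A = 1 692 mm², x = 147 mm, Ī = 1 245 876 mm⁴.
Bottom flange (beyond web): 94 × 18, A = 1 692 mm², x = 47 mm, Ī = 1 245 876 mm⁴.
Centroid: x̄ = ΣA·x / ΣA = 97 mm.
Transfer each piece to the vertical centroidal axis using Ī + A·d² with d = x − 97:
  web: d = 0 mm → contributes +4 680 mm⁴
  top flange (beyond web): d = 50 mm → contributes +5 475 876 mm⁴
  bottom flange (beyond web): d = -50 mm → contributes +5 475 876 mm⁴
Total I = 10 956 432 mm⁴.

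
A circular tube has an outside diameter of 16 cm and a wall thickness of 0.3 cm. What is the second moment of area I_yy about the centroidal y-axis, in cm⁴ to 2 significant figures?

Decompose the section into non-overlapping parts with the origin at the bottom-left of its bounding rectangle.
Outer circle: ⌀16, A = 201.1 cm², x = 8 cm, Ī = 3 217 cm⁴.
Bore (subtracted): ⌀15.4, A = 186.3 cm², x = 8 cm, Ī = 2 761 cm⁴.
By symmetry the centroid is at mid-width, x̄ = 8 cm.
All pieces are centred on the centroidal y-axis, so I = ΣĪ (holes subtracted) = 456.1 cm⁴.

I_yy ≈ 460 cm⁴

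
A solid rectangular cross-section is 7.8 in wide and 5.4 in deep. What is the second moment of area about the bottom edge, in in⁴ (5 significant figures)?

I_base ≈ 409.41 in⁴

The section: 7.8 × 5.4, A = 42.12 in², y = 2.7 in, Ī = 102.3516 in⁴.
Transfer it to the base of the section using Ī + A·d² with d = y − 0:
  the section: d = 2.7 in → contributes +409.4064 in⁴
Total I = 409.4064 in⁴.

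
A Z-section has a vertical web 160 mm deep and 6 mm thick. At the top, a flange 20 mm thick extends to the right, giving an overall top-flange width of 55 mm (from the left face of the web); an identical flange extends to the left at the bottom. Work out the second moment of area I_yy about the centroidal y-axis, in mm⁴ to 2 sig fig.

Split into non-overlapping primitives; take the origin at the lower-left of the bounding box.
Web: 6 × 160, A = 960 mm², x = 52 mm, Ī = 2 880 mm⁴.
Top flange (beyond web): 49 × 20, A = 980 mm², x = 79.5 mm, Ī = 196 082 mm⁴.
Bottom flange (beyond web): 49 × 20, A = 980 mm², x = 24.5 mm, Ī = 196 082 mm⁴.
Centroid: x̄ = ΣA·x / ΣA = 52 mm.
Transfer each piece to the centroidal y-axis using Ī + A·d² with d = x − 52:
  web: d = 0 mm → contributes +2 880 mm⁴
  top flange (beyond web): d = 27.5 mm → contributes +937 207 mm⁴
  bottom flange (beyond web): d = -27.5 mm → contributes +937 207 mm⁴
Total I = 1 877 293 mm⁴.

I_yy ≈ 1.9 × 10⁶ mm⁴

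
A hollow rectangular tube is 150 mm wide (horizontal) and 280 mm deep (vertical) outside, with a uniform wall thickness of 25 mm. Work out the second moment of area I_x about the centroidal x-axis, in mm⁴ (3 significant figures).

I_x ≈ 1.73 × 10⁸ mm⁴

Treat the section as a set of non-overlapping primitives; coordinates are from the bounding-box lower-left.
Outer rectangle: 150 × 280, A = 42 000 mm², y = 140 mm, Ī = 274 400 000 mm⁴.
Inner void (subtracted): 100 × 230, A = 23 000 mm², y = 140 mm, Ī = 101 391 667 mm⁴.
By symmetry the centroid is at mid-height, ȳ = 140 mm.
All pieces are centred on the centroidal x-axis, so I = ΣĪ (holes subtracted) = 173 008 333 mm⁴.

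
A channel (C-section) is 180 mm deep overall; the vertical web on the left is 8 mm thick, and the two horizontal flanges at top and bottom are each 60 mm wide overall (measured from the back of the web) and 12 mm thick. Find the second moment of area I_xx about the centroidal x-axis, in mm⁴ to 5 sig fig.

Treat the section as a set of non-overlapping primitives; coordinates are from the bounding-box lower-left.
Web: 8 × 180, A = 1 440 mm², y = 90 mm, Ī = 3 888 000 mm⁴.
Top flange (beyond web): 52 × 12, A = 624 mm², y = 174 mm, Ī = 7 488 mm⁴.
Bottom flange (beyond web): 52 × 12, A = 624 mm², y = 6 mm, Ī = 7 488 mm⁴.
By symmetry the centroid is at mid-height, ȳ = 90 mm.
Transfer each piece to the centroidal x-axis using Ī + A·d² with d = y − 90:
  web: d = 0 mm → contributes +3 888 000 mm⁴
  top flange (beyond web): d = 84 mm → contributes +4 410 432 mm⁴
  bottom flange (beyond web): d = -84 mm → contributes +4 410 432 mm⁴
Total I = 12 708 864 mm⁴.

I_xx ≈ 1.2709 × 10⁷ mm⁴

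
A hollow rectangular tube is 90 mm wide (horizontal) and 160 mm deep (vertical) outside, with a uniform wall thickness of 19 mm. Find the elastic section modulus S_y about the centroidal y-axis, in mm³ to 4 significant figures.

Treat the section as a set of non-overlapping primitives; coordinates are from the bounding-box lower-left.
Outer rectangle: 90 × 160, A = 14 400 mm², x = 45 mm, Ī = 9 720 000 mm⁴.
Inner void (subtracted): 52 × 122, A = 6 344 mm², x = 45 mm, Ī = 1 429 515 mm⁴.
By symmetry the centroid is at mid-width, x̄ = 45 mm.
All pieces are centred on the centroidal y-axis, so I = ΣĪ (holes subtracted) = 8 290 485 mm⁴.
Extreme fibre distance c = 45 mm; S = I/c = 184 233 mm³.

S_y ≈ 1.842 × 10⁵ mm³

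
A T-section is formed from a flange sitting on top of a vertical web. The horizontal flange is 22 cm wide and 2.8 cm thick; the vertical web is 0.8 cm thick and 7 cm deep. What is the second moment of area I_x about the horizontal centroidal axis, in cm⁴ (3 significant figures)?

I_x ≈ 186 cm⁴

Treat the section as a set of non-overlapping primitives; coordinates are from the bounding-box lower-left.
Flange: 22 × 2.8, A = 61.6 cm², y = 8.4 cm, Ī = 40.245 cm⁴.
Web: 0.8 × 7, A = 5.6 cm², y = 3.5 cm, Ī = 22.867 cm⁴.
Centroid: ȳ = ΣA·y / ΣA = 7.9917 cm.
Transfer each piece to the horizontal centroidal axis using Ī + A·d² with d = y − 7.9917:
  flange: d = 0.40833 cm → contributes +50.516 cm⁴
  web: d = -4.4917 cm → contributes +135.85 cm⁴
Total I = 186.36 cm⁴.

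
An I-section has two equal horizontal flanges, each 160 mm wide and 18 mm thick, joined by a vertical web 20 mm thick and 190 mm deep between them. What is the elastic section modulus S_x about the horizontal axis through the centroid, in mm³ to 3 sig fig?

S_x ≈ 6.54 × 10⁵ mm³

Split into non-overlapping primitives; take the origin at the lower-left of the bounding box.
Bottom flange: 160 × 18, A = 2 880 mm², y = 9 mm, Ī = 77 760 mm⁴.
Web: 20 × 190, A = 3 800 mm², y = 113 mm, Ī = 11 431 667 mm⁴.
Top flange: 160 × 18, A = 2 880 mm², y = 217 mm, Ī = 77 760 mm⁴.
By symmetry the centroid is at mid-height, ȳ = 113 mm.
Transfer each piece to the horizontal axis through the centroid using Ī + A·d² with d = y − 113:
  bottom flange: d = -104 mm → contributes +31 227 840 mm⁴
  web: d = 0 mm → contributes +11 431 667 mm⁴
  top flange: d = 104 mm → contributes +31 227 840 mm⁴
Total I = 73 887 347 mm⁴.
Extreme fibre distance c = 113 mm; S = I/c = 653 870 mm³.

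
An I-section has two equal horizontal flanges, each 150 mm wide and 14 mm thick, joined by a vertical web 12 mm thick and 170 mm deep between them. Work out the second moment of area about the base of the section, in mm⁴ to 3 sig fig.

Decompose the section into non-overlapping parts with the origin at the bottom-left of its bounding rectangle.
Bottom flange: 150 × 14, A = 2 100 mm², y = 7 mm, Ī = 34 300 mm⁴.
Web: 12 × 170, A = 2 040 mm², y = 99 mm, Ī = 4 913 000 mm⁴.
Top flange: 150 × 14, A = 2 100 mm², y = 191 mm, Ī = 34 300 mm⁴.
Transfer each piece to the bottom edge using Ī + A·d² with d = y − 0:
  bottom flange: d = 7 mm → contributes +137 200 mm⁴
  web: d = 99 mm → contributes +24 907 040 mm⁴
  top flange: d = 191 mm → contributes +76 644 400 mm⁴
Total I = 101 688 640 mm⁴.

I_base ≈ 1.02 × 10⁸ mm⁴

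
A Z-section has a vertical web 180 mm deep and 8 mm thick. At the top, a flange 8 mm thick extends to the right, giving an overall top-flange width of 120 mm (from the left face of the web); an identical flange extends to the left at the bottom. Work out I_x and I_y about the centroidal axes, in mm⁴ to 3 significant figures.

I_x ≈ 1.72 × 10⁷ mm⁴, I_y ≈ 8.33 × 10⁶ mm⁴

Decompose the section into non-overlapping parts with the origin at the bottom-left of its bounding rectangle.
Web: 8 × 180, A = 1 440 mm², y = 90 mm, Ī = 3 888 000 mm⁴.
Top flange (beyond web): 112 × 8, A = 896 mm², y = 176 mm, Ī = 4778.7 mm⁴.
Bottom flange (beyond web): 112 × 8, A = 896 mm², y = 4 mm, Ī = 4778.7 mm⁴.
Centroid: ȳ = ΣA·y / ΣA = 90 mm.
Transfer each piece to the centroidal x-axis using Ī + A·d² with d = y − 90:
  web: d = 0 mm → contributes +3 888 000 mm⁴
  top flange (beyond web): d = 86 mm → contributes +6 631 595 mm⁴
  bottom flange (beyond web): d = -86 mm → contributes +6 631 595 mm⁴
Total I = 17 151 189 mm⁴.
For the y-axis: x̄ = 116 mm.
Repeating about the centroidal y-axis gives I_y = 8 332 117 mm⁴.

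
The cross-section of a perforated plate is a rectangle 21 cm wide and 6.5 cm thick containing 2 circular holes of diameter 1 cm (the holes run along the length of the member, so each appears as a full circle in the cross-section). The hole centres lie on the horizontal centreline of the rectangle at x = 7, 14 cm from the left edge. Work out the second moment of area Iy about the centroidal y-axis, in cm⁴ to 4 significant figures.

Break the section into simple shapes (no overlaps), measuring from the bottom-left corner of the bounding box.
Plate: 21 × 6.5, A = 136.5 cm², x = 10.5 cm, Ī = 5016.38 cm⁴.
Hole 1 (subtracted): ⌀1, A = 0.785398 cm², x = 7 cm, Ī = 0.0490874 cm⁴.
Hole 2 (subtracted): ⌀1, A = 0.785398 cm², x = 14 cm, Ī = 0.0490874 cm⁴.
By symmetry the centroid is at mid-width, x̄ = 10.5 cm.
Transfer each piece to the centroidal y-axis using Ī + A·d² with d = x − 10.5:
  plate: d = 0 cm → contributes +5016.38 cm⁴
  hole 1: d = -3.5 cm → contributes −9.67021 cm⁴
  hole 2: d = 3.5 cm → contributes −9.67021 cm⁴
Total I = 4997.03 cm⁴.

Iy ≈ 4997 cm⁴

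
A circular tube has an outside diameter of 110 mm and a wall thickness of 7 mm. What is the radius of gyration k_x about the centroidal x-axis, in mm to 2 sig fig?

Decompose the section into non-overlapping parts with the origin at the bottom-left of its bounding rectangle.
Outer circle: ⌀110, A = 9 503 mm², y = 55 mm, Ī = 7 186 884 mm⁴.
Bore (subtracted): ⌀96, A = 7 238 mm², y = 55 mm, Ī = 4 169 220 mm⁴.
By symmetry the centroid is at mid-height, ȳ = 55 mm.
All pieces are centred on the centroidal x-axis, so I = ΣĪ (holes subtracted) = 3 017 664 mm⁴.
Radius of gyration: k = √(I/A) = √(3 017 664 / 2 265) = 36.5 mm.

k_x ≈ 37 mm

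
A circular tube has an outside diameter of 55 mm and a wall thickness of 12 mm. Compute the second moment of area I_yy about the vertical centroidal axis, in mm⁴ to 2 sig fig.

Decompose the section into non-overlapping parts with the origin at the bottom-left of its bounding rectangle.
Outer circle: ⌀55, A = 2 376 mm², x = 27.5 mm, Ī = 449 180 mm⁴.
Bore (subtracted): ⌀31, A = 754.8 mm², x = 27.5 mm, Ī = 45 333 mm⁴.
By symmetry the centroid is at mid-width, x̄ = 27.5 mm.
All pieces are centred on the vertical centroidal axis, so I = ΣĪ (holes subtracted) = 403 847 mm⁴.

I_yy ≈ 4.0 × 10⁵ mm⁴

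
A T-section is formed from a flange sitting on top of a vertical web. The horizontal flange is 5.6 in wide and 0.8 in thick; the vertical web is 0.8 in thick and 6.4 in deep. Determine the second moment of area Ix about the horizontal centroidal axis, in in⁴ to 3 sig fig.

Ix ≈ 48.7 in⁴

Split into non-overlapping primitives; take the origin at the lower-left of the bounding box.
Flange: 5.6 × 0.8, A = 4.48 in², y = 6.8 in, Ī = 0.23893 in⁴.
Web: 0.8 × 6.4, A = 5.12 in², y = 3.2 in, Ī = 17.476 in⁴.
Centroid: ȳ = ΣA·y / ΣA = 4.88 in.
Transfer each piece to the horizontal centroidal axis using Ī + A·d² with d = y − 4.88:
  flange: d = 1.92 in → contributes +16.754 in⁴
  web: d = -1.68 in → contributes +31.927 in⁴
Total I = 48.681 in⁴.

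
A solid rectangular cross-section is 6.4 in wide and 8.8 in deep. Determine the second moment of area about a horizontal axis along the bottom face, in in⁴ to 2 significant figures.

I_base ≈ 1500 in⁴

The section: 6.4 × 8.8, A = 56.32 in², y = 4.4 in, Ī = 363.5 in⁴.
Transfer it to a horizontal axis along the bottom face using Ī + A·d² with d = y − 0:
  the section: d = 4.4 in → contributes +1 454 in⁴
Total I = 1 454 in⁴.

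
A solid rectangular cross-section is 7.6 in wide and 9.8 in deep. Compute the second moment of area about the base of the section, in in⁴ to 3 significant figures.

The section: 7.6 × 9.8, A = 74.48 in², y = 4.9 in, Ī = 596.09 in⁴.
Transfer it to the bottom edge using Ī + A·d² with d = y − 0:
  the section: d = 4.9 in → contributes +2384.4 in⁴
Total I = 2384.4 in⁴.

I_base ≈ 2380 in⁴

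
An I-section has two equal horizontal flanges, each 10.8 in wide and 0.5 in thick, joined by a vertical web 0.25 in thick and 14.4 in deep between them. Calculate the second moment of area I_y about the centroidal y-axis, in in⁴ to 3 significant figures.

Treat the section as a set of non-overlapping primitives; coordinates are from the bounding-box lower-left.
Bottom flange: 10.8 × 0.5, A = 5.4 in², x = 5.4 in, Ī = 52.488 in⁴.
Web: 0.25 × 14.4, A = 3.6 in², x = 5.4 in, Ī = 0.01875 in⁴.
Top flange: 10.8 × 0.5, A = 5.4 in², x = 5.4 in, Ī = 52.488 in⁴.
By symmetry the centroid is at mid-width, x̄ = 5.4 in.
All pieces are centred on the centroidal y-axis, so I = ΣĪ = 104.99 in⁴.

I_y ≈ 105 in⁴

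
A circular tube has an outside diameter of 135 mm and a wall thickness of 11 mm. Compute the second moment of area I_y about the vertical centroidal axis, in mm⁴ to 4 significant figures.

Treat the section as a set of non-overlapping primitives; coordinates are from the bounding-box lower-left.
Outer circle: ⌀135, A = 14313.9 mm², x = 67.5 mm, Ī = 16 304 406 mm⁴.
Bore (subtracted): ⌀113, A = 10028.7 mm², x = 67.5 mm, Ī = 8 003 569 mm⁴.
By symmetry the centroid is at mid-width, x̄ = 67.5 mm.
All pieces are centred on the vertical centroidal axis, so I = ΣĪ (holes subtracted) = 8 300 837 mm⁴.

I_y ≈ 8.301 × 10⁶ mm⁴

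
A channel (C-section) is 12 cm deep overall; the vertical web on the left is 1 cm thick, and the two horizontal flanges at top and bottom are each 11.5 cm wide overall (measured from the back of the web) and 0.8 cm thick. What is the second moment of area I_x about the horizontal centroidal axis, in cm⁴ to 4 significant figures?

Break the section into simple shapes (no overlaps), measuring from the bottom-left corner of the bounding box.
Web: 1 × 12, A = 12 cm², y = 6 cm, Ī = 144 cm⁴.
Top flange (beyond web): 10.5 × 0.8, A = 8.4 cm², y = 11.6 cm, Ī = 0.448 cm⁴.
Bottom flange (beyond web): 10.5 × 0.8, A = 8.4 cm², y = 0.4 cm, Ī = 0.448 cm⁴.
By symmetry the centroid is at mid-height, ȳ = 6 cm.
Transfer each piece to the horizontal centroidal axis using Ī + A·d² with d = y − 6:
  web: d = 0 cm → contributes +144 cm⁴
  top flange (beyond web): d = 5.6 cm → contributes +263.872 cm⁴
  bottom flange (beyond web): d = -5.6 cm → contributes +263.872 cm⁴
Total I = 671.744 cm⁴.

I_x ≈ 671.7 cm⁴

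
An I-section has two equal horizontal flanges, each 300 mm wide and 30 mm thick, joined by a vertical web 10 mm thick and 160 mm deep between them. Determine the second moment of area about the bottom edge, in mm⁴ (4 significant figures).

Decompose the section into non-overlapping parts with the origin at the bottom-left of its bounding rectangle.
Bottom flange: 300 × 30, A = 9 000 mm², y = 15 mm, Ī = 675 000 mm⁴.
Web: 10 × 160, A = 1 600 mm², y = 110 mm, Ī = 3 413 333 mm⁴.
Top flange: 300 × 30, A = 9 000 mm², y = 205 mm, Ī = 675 000 mm⁴.
Transfer each piece to the base of the section using Ī + A·d² with d = y − 0:
  bottom flange: d = 15 mm → contributes +2 700 000 mm⁴
  web: d = 110 mm → contributes +22 773 333 mm⁴
  top flange: d = 205 mm → contributes +378 900 000 mm⁴
Total I = 404 373 333 mm⁴.

I_base ≈ 4.044 × 10⁸ mm⁴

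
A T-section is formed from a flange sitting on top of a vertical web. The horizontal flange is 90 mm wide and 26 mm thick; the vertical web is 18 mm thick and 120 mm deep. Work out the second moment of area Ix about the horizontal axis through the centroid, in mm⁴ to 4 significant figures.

Ix ≈ 8.709 × 10⁶ mm⁴

Break the section into simple shapes (no overlaps), measuring from the bottom-left corner of the bounding box.
Flange: 90 × 26, A = 2 340 mm², y = 133 mm, Ī = 131 820 mm⁴.
Web: 18 × 120, A = 2 160 mm², y = 60 mm, Ī = 2 592 000 mm⁴.
Centroid: ȳ = ΣA·y / ΣA = 97.96 mm.
Transfer each piece to the horizontal axis through the centroid using Ī + A·d² with d = y − 97.96:
  flange: d = 35.04 mm → contributes +3 004 876 mm⁴
  web: d = -37.96 mm → contributes +5 704 477 mm⁴
Total I = 8 709 353 mm⁴.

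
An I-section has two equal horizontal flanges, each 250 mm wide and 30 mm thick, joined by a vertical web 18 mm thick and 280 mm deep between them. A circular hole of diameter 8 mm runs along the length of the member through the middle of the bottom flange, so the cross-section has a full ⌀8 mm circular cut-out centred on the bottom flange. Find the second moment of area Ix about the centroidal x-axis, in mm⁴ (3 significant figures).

Ix ≈ 3.93 × 10⁸ mm⁴

Treat the section as a set of non-overlapping primitives; coordinates are from the bounding-box lower-left.
Bottom flange: 250 × 30, A = 7 500 mm², y = 15 mm, Ī = 562 500 mm⁴.
Web: 18 × 280, A = 5 040 mm², y = 170 mm, Ī = 32 928 000 mm⁴.
Top flange: 250 × 30, A = 7 500 mm², y = 325 mm, Ī = 562 500 mm⁴.
Hole (subtracted): ⌀8, A = 50.265 mm², y = 15 mm, Ī = 201.06 mm⁴.
Centroid: ȳ = ΣA·y / ΣA = 170.39 mm.
Transfer each piece to the centroidal x-axis using Ī + A·d² with d = y − 170.39:
  bottom flange: d = -155.39 mm → contributes +181 657 326 mm⁴
  web: d = -0.38976 mm → contributes +32 928 766 mm⁴
  top flange: d = 154.61 mm → contributes +179 844 953 mm⁴
  hole: d = -155.39 mm → contributes −1 213 910 mm⁴
Total I = 393 217 134 mm⁴.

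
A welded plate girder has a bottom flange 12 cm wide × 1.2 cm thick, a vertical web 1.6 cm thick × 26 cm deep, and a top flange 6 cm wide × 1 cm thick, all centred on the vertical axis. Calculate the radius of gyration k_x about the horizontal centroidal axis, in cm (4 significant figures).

k_x ≈ 9.747 cm

Break the section into simple shapes (no overlaps), measuring from the bottom-left corner of the bounding box.
Bottom plate: 12 × 1.2, A = 14.4 cm², y = 0.6 cm, Ī = 1.728 cm⁴.
Web plate: 1.6 × 26, A = 41.6 cm², y = 14.2 cm, Ī = 2343.47 cm⁴.
Top plate: 6 × 1, A = 6 cm², y = 27.7 cm, Ī = 0.5 cm⁴.
Centroid: ȳ = ΣA·y / ΣA = 12.3477 cm.
Transfer each piece to the horizontal centroidal axis using Ī + A·d² with d = y − 12.3477:
  bottom plate: d = -11.7477 cm → contributes +1989.06 cm⁴
  web plate: d = 1.85226 cm → contributes +2486.19 cm⁴
  top plate: d = 15.3523 cm → contributes +1414.65 cm⁴
Total I = 5889.91 cm⁴.
Radius of gyration: k = √(I/A) = √(5889.91 / 62) = 9.74672 cm.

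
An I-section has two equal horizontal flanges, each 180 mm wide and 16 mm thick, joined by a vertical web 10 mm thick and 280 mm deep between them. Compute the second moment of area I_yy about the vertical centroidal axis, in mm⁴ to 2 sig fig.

Split into non-overlapping primitives; take the origin at the lower-left of the bounding box.
Bottom flange: 180 × 16, A = 2 880 mm², x = 90 mm, Ī = 7 776 000 mm⁴.
Web: 10 × 280, A = 2 800 mm², x = 90 mm, Ī = 23 333 mm⁴.
Top flange: 180 × 16, A = 2 880 mm², x = 90 mm, Ī = 7 776 000 mm⁴.
By symmetry the centroid is at mid-width, x̄ = 90 mm.
All pieces are centred on the vertical centroidal axis, so I = ΣĪ = 15 575 333 mm⁴.

I_yy ≈ 1.6 × 10⁷ mm⁴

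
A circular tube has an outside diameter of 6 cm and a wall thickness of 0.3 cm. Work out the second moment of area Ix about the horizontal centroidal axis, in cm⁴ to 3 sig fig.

Split into non-overlapping primitives; take the origin at the lower-left of the bounding box.
Outer circle: ⌀6, A = 28.274 cm², y = 3 cm, Ī = 63.617 cm⁴.
Bore (subtracted): ⌀5.4, A = 22.902 cm², y = 3 cm, Ī = 41.739 cm⁴.
By symmetry the centroid is at mid-height, ȳ = 3 cm.
All pieces are centred on the horizontal centroidal axis, so I = ΣĪ (holes subtracted) = 21.878 cm⁴.

Ix ≈ 21.9 cm⁴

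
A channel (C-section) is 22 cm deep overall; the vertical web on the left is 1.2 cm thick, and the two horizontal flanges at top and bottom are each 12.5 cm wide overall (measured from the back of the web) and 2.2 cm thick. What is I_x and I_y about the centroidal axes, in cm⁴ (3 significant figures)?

I_x ≈ 5960 cm⁴, I_y ≈ 1210 cm⁴

Split into non-overlapping primitives; take the origin at the lower-left of the bounding box.
Web: 1.2 × 22, A = 26.4 cm², y = 11 cm, Ī = 1064.8 cm⁴.
Top flange (beyond web): 11.3 × 2.2, A = 24.86 cm², y = 20.9 cm, Ī = 10.027 cm⁴.
Bottom flange (beyond web): 11.3 × 2.2, A = 24.86 cm², y = 1.1 cm, Ī = 10.027 cm⁴.
By symmetry the centroid is at mid-height, ȳ = 11 cm.
Transfer each piece to the centroidal x-axis using Ī + A·d² with d = y − 11:
  web: d = 0 cm → contributes +1064.8 cm⁴
  top flange (beyond web): d = 9.9 cm → contributes +2446.6 cm⁴
  bottom flange (beyond web): d = -9.9 cm → contributes +2446.6 cm⁴
Total I = 5957.9 cm⁴.
For the y-axis: x̄ = 4.6824 cm.
Repeating about the centroidal y-axis gives I_y = 1205.8 cm⁴.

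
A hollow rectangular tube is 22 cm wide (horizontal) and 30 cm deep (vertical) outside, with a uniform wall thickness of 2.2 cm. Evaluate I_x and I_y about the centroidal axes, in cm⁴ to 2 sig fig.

Treat the section as a set of non-overlapping primitives; coordinates are from the bounding-box lower-left.
Outer rectangle: 22 × 30, A = 660 cm², y = 15 cm, Ī = 49 500 cm⁴.
Inner void (subtracted): 17.6 × 25.6, A = 450.6 cm², y = 15 cm, Ī = 24 607 cm⁴.
By symmetry the centroid is at mid-height, ȳ = 15 cm.
All pieces are centred on the centroidal x-axis, so I = ΣĪ (holes subtracted) = 24 893 cm⁴.
Repeating about the centroidal y-axis gives I_y = 14 990 cm⁴.

I_x ≈ 2.5 × 10⁴ cm⁴, I_y ≈ 1.5 × 10⁴ cm⁴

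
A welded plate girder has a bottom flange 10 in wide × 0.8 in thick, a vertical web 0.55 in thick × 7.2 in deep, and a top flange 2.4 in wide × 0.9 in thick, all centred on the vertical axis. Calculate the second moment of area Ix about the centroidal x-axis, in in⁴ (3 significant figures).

Decompose the section into non-overlapping parts with the origin at the bottom-left of its bounding rectangle.
Bottom plate: 10 × 0.8, A = 8 in², y = 0.4 in, Ī = 0.42667 in⁴.
Web plate: 0.55 × 7.2, A = 3.96 in², y = 4.4 in, Ī = 17.107 in⁴.
Top plate: 2.4 × 0.9, A = 2.16 in², y = 8.45 in, Ī = 0.1458 in⁴.
Centroid: ȳ = ΣA·y / ΣA = 2.7533 in.
Transfer each piece to the centroidal x-axis using Ī + A·d² with d = y − 2.7533:
  bottom plate: d = -2.3533 in → contributes +44.729 in⁴
  web plate: d = 1.6467 in → contributes +27.846 in⁴
  top plate: d = 5.6967 in → contributes +70.244 in⁴
Total I = 142.82 in⁴.

Ix ≈ 143 in⁴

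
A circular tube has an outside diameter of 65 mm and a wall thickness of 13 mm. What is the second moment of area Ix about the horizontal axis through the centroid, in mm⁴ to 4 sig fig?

Split into non-overlapping primitives; take the origin at the lower-left of the bounding box.
Outer circle: ⌀65, A = 3318.31 mm², y = 32.5 mm, Ī = 876 241 mm⁴.
Bore (subtracted): ⌀39, A = 1194.59 mm², y = 32.5 mm, Ī = 113 561 mm⁴.
By symmetry the centroid is at mid-height, ȳ = 32.5 mm.
All pieces are centred on the horizontal axis through the centroid, so I = ΣĪ (holes subtracted) = 762 680 mm⁴.

Ix ≈ 7.627 × 10⁵ mm⁴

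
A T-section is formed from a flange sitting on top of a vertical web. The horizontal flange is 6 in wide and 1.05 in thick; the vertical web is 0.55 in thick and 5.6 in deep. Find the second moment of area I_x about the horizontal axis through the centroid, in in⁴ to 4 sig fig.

Split into non-overlapping primitives; take the origin at the lower-left of the bounding box.
Flange: 6 × 1.05, A = 6.3 in², y = 6.125 in, Ī = 0.578813 in⁴.
Web: 0.55 × 5.6, A = 3.08 in², y = 2.8 in, Ī = 8.04907 in⁴.
Centroid: ȳ = ΣA·y / ΣA = 5.03321 in.
Transfer each piece to the horizontal axis through the centroid using Ī + A·d² with d = y − 5.03321:
  flange: d = 1.09179 in → contributes +8.08846 in⁴
  web: d = -2.23321 in → contributes +23.4097 in⁴
Total I = 31.4982 in⁴.

I_x ≈ 31.50 in⁴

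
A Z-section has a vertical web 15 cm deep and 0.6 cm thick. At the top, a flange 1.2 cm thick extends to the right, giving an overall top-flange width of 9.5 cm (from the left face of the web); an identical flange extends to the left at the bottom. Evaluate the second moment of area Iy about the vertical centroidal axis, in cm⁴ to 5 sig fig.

Iy ≈ 623.20 cm⁴

Split into non-overlapping primitives; take the origin at the lower-left of the bounding box.
Web: 0.6 × 15, A = 9 cm², x = 9.2 cm, Ī = 0.27 cm⁴.
Top flange (beyond web): 8.9 × 1.2, A = 10.68 cm², x = 13.95 cm, Ī = 70.4969 cm⁴.
Bottom flange (beyond web): 8.9 × 1.2, A = 10.68 cm², x = 4.45 cm, Ī = 70.4969 cm⁴.
Centroid: x̄ = ΣA·x / ΣA = 9.2 cm.
Transfer each piece to the vertical centroidal axis using Ī + A·d² with d = x − 9.2:
  web: d = 0 cm → contributes +0.27 cm⁴
  top flange (beyond web): d = 4.75 cm → contributes +311.4644 cm⁴
  bottom flange (beyond web): d = -4.75 cm → contributes +311.4644 cm⁴
Total I = 623.1988 cm⁴.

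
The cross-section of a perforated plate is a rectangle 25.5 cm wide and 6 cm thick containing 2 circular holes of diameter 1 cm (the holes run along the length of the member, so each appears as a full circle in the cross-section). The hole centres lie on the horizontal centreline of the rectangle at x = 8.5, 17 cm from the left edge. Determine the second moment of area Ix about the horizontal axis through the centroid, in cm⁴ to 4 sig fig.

Ix ≈ 458.9 cm⁴

Decompose the section into non-overlapping parts with the origin at the bottom-left of its bounding rectangle.
Plate: 25.5 × 6, A = 153 cm², y = 3 cm, Ī = 459 cm⁴.
Hole 1 (subtracted): ⌀1, A = 0.785398 cm², y = 3 cm, Ī = 0.0490874 cm⁴.
Hole 2 (subtracted): ⌀1, A = 0.785398 cm², y = 3 cm, Ī = 0.0490874 cm⁴.
By symmetry the centroid is at mid-height, ȳ = 3 cm.
All pieces are centred on the horizontal axis through the centroid, so I = ΣĪ (holes subtracted) = 458.902 cm⁴.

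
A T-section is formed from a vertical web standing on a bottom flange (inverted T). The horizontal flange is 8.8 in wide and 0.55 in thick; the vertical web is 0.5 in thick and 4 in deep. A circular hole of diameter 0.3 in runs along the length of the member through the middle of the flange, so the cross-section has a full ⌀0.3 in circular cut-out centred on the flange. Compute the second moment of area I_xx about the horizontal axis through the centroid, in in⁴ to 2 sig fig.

Treat the section as a set of non-overlapping primitives; coordinates are from the bounding-box lower-left.
Flange: 8.8 × 0.55, A = 4.84 in², y = 0.275 in, Ī = 0.122 in⁴.
Web: 0.5 × 4, A = 2 in², y = 2.55 in, Ī = 2.667 in⁴.
Hole (subtracted): ⌀0.3, A = 0.07069 in², y = 0.275 in, Ī = 0.0003976 in⁴.
Centroid: ȳ = ΣA·y / ΣA = 0.9472 in.
Transfer each piece to the horizontal axis through the centroid using Ī + A·d² with d = y − 0.9472:
  flange: d = -0.6722 in → contributes +2.309 in⁴
  web: d = 1.603 in → contributes +7.805 in⁴
  hole: d = -0.6722 in → contributes −0.03233 in⁴
Total I = 10.08 in⁴.

I_xx ≈ 10 in⁴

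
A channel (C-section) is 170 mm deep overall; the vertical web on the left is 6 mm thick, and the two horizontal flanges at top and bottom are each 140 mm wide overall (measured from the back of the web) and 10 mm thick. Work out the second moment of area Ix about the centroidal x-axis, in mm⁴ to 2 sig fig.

Split into non-overlapping primitives; take the origin at the lower-left of the bounding box.
Web: 6 × 170, A = 1 020 mm², y = 85 mm, Ī = 2 456 500 mm⁴.
Top flange (beyond web): 134 × 10, A = 1 340 mm², y = 165 mm, Ī = 11 167 mm⁴.
Bottom flange (beyond web): 134 × 10, A = 1 340 mm², y = 5 mm, Ī = 11 167 mm⁴.
By symmetry the centroid is at mid-height, ȳ = 85 mm.
Transfer each piece to the centroidal x-axis using Ī + A·d² with d = y − 85:
  web: d = 0 mm → contributes +2 456 500 mm⁴
  top flange (beyond web): d = 80 mm → contributes +8 587 167 mm⁴
  bottom flange (beyond web): d = -80 mm → contributes +8 587 167 mm⁴
Total I = 19 630 833 mm⁴.

Ix ≈ 2.0 × 10⁷ mm⁴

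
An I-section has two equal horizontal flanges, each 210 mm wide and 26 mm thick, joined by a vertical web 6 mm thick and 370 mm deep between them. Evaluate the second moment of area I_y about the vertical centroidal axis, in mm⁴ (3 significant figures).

Treat the section as a set of non-overlapping primitives; coordinates are from the bounding-box lower-left.
Bottom flange: 210 × 26, A = 5 460 mm², x = 105 mm, Ī = 20 065 500 mm⁴.
Web: 6 × 370, A = 2 220 mm², x = 105 mm, Ī = 6 660 mm⁴.
Top flange: 210 × 26, A = 5 460 mm², x = 105 mm, Ī = 20 065 500 mm⁴.
By symmetry the centroid is at mid-width, x̄ = 105 mm.
All pieces are centred on the vertical centroidal axis, so I = ΣĪ = 40 137 660 mm⁴.

I_y ≈ 4.01 × 10⁷ mm⁴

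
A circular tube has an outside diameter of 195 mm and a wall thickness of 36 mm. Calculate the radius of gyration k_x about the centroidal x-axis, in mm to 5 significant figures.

k_x ≈ 57.638 mm

Break the section into simple shapes (no overlaps), measuring from the bottom-left corner of the bounding box.
Outer circle: ⌀195, A = 29864.77 mm², y = 97.5 mm, Ī = 70 975 481 mm⁴.
Bore (subtracted): ⌀123, A = 11882.29 mm², y = 97.5 mm, Ī = 11 235 447 mm⁴.
By symmetry the centroid is at mid-height, ȳ = 97.5 mm.
All pieces are centred on the centroidal x-axis, so I = ΣĪ (holes subtracted) = 59 740 034 mm⁴.
Radius of gyration: k = √(I/A) = √(59 740 034 / 17982.48) = 57.63788 mm.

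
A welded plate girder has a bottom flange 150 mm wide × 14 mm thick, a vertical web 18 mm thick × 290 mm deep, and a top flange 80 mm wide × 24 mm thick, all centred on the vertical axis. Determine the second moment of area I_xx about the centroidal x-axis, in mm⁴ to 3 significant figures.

I_xx ≈ 1.33 × 10⁸ mm⁴

Treat the section as a set of non-overlapping primitives; coordinates are from the bounding-box lower-left.
Bottom plate: 150 × 14, A = 2 100 mm², y = 7 mm, Ī = 34 300 mm⁴.
Web plate: 18 × 290, A = 5 220 mm², y = 159 mm, Ī = 36 583 500 mm⁴.
Top plate: 80 × 24, A = 1 920 mm², y = 316 mm, Ī = 92 160 mm⁴.
Centroid: ȳ = ΣA·y / ΣA = 157.08 mm.
Transfer each piece to the centroidal x-axis using Ī + A·d² with d = y − 157.08:
  bottom plate: d = -150.08 mm → contributes +47 333 404 mm⁴
  web plate: d = 1.9221 mm → contributes +36 602 785 mm⁴
  top plate: d = 158.92 mm → contributes +48 584 116 mm⁴
Total I = 132 520 304 mm⁴.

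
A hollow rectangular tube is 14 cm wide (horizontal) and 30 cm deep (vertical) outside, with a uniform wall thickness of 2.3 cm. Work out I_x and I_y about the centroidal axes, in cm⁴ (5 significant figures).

Split into non-overlapping primitives; take the origin at the lower-left of the bounding box.
Outer rectangle: 14 × 30, A = 420 cm², y = 15 cm, Ī = 31 500 cm⁴.
Inner void (subtracted): 9.4 × 25.4, A = 238.76 cm², y = 15 cm, Ī = 12836.53 cm⁴.
By symmetry the centroid is at mid-height, ȳ = 15 cm.
All pieces are centred on the centroidal x-axis, so I = ΣĪ (holes subtracted) = 18663.47 cm⁴.
Repeating about the centroidal y-axis gives I_y = 5101.931 cm⁴.

I_x ≈ 1.8663 × 10⁴ cm⁴, I_y ≈ 5101.9 cm⁴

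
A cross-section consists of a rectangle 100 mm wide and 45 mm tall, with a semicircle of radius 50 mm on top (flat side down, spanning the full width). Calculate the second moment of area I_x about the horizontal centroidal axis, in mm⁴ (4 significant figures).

I_x ≈ 5.454 × 10⁶ mm⁴

Break the section into simple shapes (no overlaps), measuring from the bottom-left corner of the bounding box.
Rectangular body: 100 × 45, A = 4 500 mm², y = 22.5 mm, Ī = 759 375 mm⁴.
Semicircular cap: semicircle r = 50, A = 3926.99 mm², y = 66.2207 mm, Ī = 685 981 mm⁴.
Centroid: ȳ = ΣA·y / ΣA = 42.8739 mm.
Transfer each piece to the horizontal centroidal axis using Ī + A·d² with d = y − 42.8739:
  rectangular body: d = -20.3739 mm → contributes +2 627 305 mm⁴
  semicircular cap: d = 23.3468 mm → contributes +2 826 471 mm⁴
Total I = 5 453 777 mm⁴.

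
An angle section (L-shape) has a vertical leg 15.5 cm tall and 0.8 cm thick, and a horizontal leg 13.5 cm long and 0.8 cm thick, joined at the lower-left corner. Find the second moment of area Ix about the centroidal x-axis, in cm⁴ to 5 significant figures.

Ix ≈ 550.48 cm⁴

Treat the section as a set of non-overlapping primitives; coordinates are from the bounding-box lower-left.
Vertical leg: 0.8 × 15.5, A = 12.4 cm², y = 7.75 cm, Ī = 248.2583 cm⁴.
Horizontal leg (remainder): 12.7 × 0.8, A = 10.16 cm², y = 0.4 cm, Ī = 0.5418667 cm⁴.
Centroid: ȳ = ΣA·y / ΣA = 4.439894 cm.
Transfer each piece to the centroidal x-axis using Ī + A·d² with d = y − 4.439894:
  vertical leg: d = 3.310106 cm → contributes +384.1227 cm⁴
  horizontal leg (remainder): d = -4.039894 cm → contributes +166.3606 cm⁴
Total I = 550.4833 cm⁴.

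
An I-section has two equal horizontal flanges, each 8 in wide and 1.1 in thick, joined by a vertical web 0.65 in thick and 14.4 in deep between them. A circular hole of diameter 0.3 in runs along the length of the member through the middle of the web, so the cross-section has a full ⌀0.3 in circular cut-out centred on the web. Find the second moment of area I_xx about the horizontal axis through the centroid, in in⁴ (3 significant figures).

Split into non-overlapping primitives; take the origin at the lower-left of the bounding box.
Bottom flange: 8 × 1.1, A = 8.8 in², y = 0.55 in, Ī = 0.88733 in⁴.
Web: 0.65 × 14.4, A = 9.36 in², y = 8.3 in, Ī = 161.74 in⁴.
Top flange: 8 × 1.1, A = 8.8 in², y = 16.05 in, Ī = 0.88733 in⁴.
Hole (subtracted): ⌀0.3, A = 0.070686 in², y = 8.3 in, Ī = 0.00039761 in⁴.
By symmetry the centroid is at mid-height, ȳ = 8.3 in.
Transfer each piece to the horizontal axis through the centroid using Ī + A·d² with d = y − 8.3:
  bottom flange: d = -7.75 in → contributes +529.44 in⁴
  web: d = 0 in → contributes +161.74 in⁴
  top flange: d = 7.75 in → contributes +529.44 in⁴
  hole: d = 0 in → contributes −0.00039761 in⁴
Total I = 1220.6 in⁴.

I_xx ≈ 1220 in⁴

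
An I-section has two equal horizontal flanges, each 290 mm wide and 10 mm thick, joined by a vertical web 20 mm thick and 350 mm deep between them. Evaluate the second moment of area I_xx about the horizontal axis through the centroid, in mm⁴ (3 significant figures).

I_xx ≈ 2.59 × 10⁸ mm⁴

Break the section into simple shapes (no overlaps), measuring from the bottom-left corner of the bounding box.
Bottom flange: 290 × 10, A = 2 900 mm², y = 5 mm, Ī = 24 167 mm⁴.
Web: 20 × 350, A = 7 000 mm², y = 185 mm, Ī = 71 458 333 mm⁴.
Top flange: 290 × 10, A = 2 900 mm², y = 365 mm, Ī = 24 167 mm⁴.
By symmetry the centroid is at mid-height, ȳ = 185 mm.
Transfer each piece to the horizontal axis through the centroid using Ī + A·d² with d = y − 185:
  bottom flange: d = -180 mm → contributes +93 984 167 mm⁴
  web: d = 0 mm → contributes +71 458 333 mm⁴
  top flange: d = 180 mm → contributes +93 984 167 mm⁴
Total I = 259 426 667 mm⁴.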